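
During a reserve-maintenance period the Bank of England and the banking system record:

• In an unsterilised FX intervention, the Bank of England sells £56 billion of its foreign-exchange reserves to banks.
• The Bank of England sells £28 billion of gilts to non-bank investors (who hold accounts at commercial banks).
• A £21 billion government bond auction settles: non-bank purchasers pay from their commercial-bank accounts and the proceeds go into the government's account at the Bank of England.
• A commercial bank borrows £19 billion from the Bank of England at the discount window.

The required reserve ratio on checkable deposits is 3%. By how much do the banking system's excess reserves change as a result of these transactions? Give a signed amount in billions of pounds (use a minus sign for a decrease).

FX sale £56 billion: reserves −£56B, deposits 0.
Asset sale (to non-banks) £28 billion: reserves −£28B, deposits −£28B.
Government account inflow £21 billion: reserves −£21B, deposits −£21B.
Discount-window loan £19 billion: reserves +£19B, deposits 0.
Totals: Δreserves = −£86B, Δdeposits = −£49B.
Δrequired reserves = 3% × −£49B = −£1.47B.
Δexcess reserves = Δreserves − Δrequired = −£86B − (−£1.47B) = -£84.53 billion.

-£84.53 billion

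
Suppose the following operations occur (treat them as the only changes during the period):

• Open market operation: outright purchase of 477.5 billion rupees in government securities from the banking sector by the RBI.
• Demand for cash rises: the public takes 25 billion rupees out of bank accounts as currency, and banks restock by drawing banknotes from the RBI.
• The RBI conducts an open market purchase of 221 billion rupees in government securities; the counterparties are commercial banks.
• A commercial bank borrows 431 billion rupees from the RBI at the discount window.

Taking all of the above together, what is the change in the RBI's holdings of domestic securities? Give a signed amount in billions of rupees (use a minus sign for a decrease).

OMO purchase (from banks) 477.5 billion rupees: securities added to the RBI's portfolio → +477.5B.
Currency withdrawal 25 billion rupees: the RBI's securities portfolio is untouched → 0.
OMO purchase (from banks) 221 billion rupees: securities added to the RBI's portfolio → +221B.
Discount-window loan 431 billion rupees: the RBI's securities portfolio is untouched → 0.
Net: 477.5 + 0 + 221 + 0 = +698.5 billion.

+698.5 billion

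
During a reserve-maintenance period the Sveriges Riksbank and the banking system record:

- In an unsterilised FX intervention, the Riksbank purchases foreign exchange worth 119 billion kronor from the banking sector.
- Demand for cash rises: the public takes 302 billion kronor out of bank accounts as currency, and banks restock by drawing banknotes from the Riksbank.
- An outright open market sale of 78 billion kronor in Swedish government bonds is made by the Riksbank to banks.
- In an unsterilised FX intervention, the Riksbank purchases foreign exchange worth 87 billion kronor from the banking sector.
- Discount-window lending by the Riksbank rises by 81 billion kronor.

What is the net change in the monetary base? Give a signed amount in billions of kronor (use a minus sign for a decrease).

FX purchase 119 billion kronor: Riksbank balance sheet expands → +119B.
Currency withdrawal 302 billion kronor: just a shift between currency and reserves — both are base money → 0.
OMO sale (to banks) 78 billion kronor: Riksbank balance sheet contracts → −78B.
FX purchase 87 billion kronor: Riksbank balance sheet expands → +87B.
Discount-window loan 81 billion kronor: Riksbank balance sheet expands → +81B.
Net: 119 + 0 − 78 + 87 + 81 = +209 billion.

+209 billion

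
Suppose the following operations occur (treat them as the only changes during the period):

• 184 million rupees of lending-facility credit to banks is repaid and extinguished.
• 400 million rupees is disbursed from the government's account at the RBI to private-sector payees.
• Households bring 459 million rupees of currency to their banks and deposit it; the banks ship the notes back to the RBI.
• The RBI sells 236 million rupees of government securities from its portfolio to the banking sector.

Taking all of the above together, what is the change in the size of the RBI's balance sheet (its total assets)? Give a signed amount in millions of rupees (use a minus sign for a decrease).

RBI balance sheet:
  Assets:      Securities −236M, Loans to banks −184M
  Liabilities: Bank reserves +439M, Currency in circulation −459M, Government deposits −400M
Change in total RBI assets = -420 million.

-420 million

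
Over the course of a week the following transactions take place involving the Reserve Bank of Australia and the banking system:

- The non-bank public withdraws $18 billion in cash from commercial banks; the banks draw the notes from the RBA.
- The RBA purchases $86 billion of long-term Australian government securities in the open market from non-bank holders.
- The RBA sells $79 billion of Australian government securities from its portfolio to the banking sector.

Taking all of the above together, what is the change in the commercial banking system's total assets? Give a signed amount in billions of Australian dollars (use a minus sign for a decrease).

+$68 billion

Currency withdrawal $18 billion: bank balance sheets shrink → −$18B.
Asset purchase (from non-banks) $86 billion: bank balance sheets expand → +$86B.
OMO sale (to banks) $79 billion: just an asset swap on bank balance sheets → 0.
Net: −18 + 86 + 0 = +$68 billion.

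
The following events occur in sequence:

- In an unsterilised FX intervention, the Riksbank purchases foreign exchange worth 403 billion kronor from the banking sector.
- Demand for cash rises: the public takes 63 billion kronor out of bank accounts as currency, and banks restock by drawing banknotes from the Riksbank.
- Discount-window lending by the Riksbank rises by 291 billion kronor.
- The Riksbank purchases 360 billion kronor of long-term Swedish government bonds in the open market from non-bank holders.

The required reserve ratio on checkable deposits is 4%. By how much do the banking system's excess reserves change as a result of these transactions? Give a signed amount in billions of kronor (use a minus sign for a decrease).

+979.12 billion

FX purchase 403 billion kronor: reserves +403B, deposits 0.
Currency withdrawal 63 billion kronor: reserves −63B, deposits −63B.
Discount-window loan 291 billion kronor: reserves +291B, deposits 0.
Asset purchase (from non-banks) 360 billion kronor: reserves +360B, deposits +360B.
Totals: Δreserves = +991B, Δdeposits = +297B.
Δrequired reserves = 4% × +297B = +11.88B.
Δexcess reserves = Δreserves − Δrequired = +991B − (+11.88B) = +979.12 billion.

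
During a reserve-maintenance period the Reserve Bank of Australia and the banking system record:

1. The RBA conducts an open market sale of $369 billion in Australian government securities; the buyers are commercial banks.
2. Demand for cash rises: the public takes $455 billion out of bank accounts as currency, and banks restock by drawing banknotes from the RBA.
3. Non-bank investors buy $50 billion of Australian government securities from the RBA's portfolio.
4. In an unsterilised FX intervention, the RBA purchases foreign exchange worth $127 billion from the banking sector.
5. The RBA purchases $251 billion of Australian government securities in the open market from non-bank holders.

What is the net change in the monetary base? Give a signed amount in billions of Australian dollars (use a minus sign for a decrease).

-$41 billion

RBA balance sheet:
  Assets:      Securities −$168B, Foreign assets +$127B
  Liabilities: Bank reserves −$496B, Currency in circulation +$455B
Commercial banking system:
  Assets:      Reserves at CB −$496B, Securities +$369B, Foreign assets −$127B
  Liabilities: Checkable deposits −$254B
Monetary base = currency + reserves: +$455B + (−$496B) = -$41 billion.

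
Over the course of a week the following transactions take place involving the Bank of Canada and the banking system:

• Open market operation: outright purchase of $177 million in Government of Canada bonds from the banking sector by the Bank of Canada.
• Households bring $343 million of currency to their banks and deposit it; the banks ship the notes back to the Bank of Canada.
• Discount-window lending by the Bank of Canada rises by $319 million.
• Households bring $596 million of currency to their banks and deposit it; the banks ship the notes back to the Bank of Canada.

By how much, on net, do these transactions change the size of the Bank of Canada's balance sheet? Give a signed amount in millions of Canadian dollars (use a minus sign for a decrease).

+$496 million

OMO purchase (from banks) $177 million: a Bank of Canada asset is acquired → +$177M.
Currency deposit $343 million: only the composition of liabilities changes → 0.
Discount-window loan $319 million: a Bank of Canada asset is acquired → +$319M.
Currency deposit $596 million: only the composition of liabilities changes → 0.
Net: 177 + 0 + 319 + 0 = +$496 million.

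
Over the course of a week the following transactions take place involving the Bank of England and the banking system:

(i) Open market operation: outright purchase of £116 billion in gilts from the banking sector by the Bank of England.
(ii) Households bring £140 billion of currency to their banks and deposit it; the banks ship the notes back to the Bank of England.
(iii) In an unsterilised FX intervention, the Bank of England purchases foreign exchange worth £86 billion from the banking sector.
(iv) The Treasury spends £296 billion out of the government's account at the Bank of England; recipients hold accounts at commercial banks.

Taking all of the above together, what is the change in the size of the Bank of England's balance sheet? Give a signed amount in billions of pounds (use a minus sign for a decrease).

+£202 billion

OMO purchase (from banks) £116 billion: a Bank of England asset is acquired → +£116B.
Currency deposit £140 billion: only the composition of liabilities changes → 0.
FX purchase £86 billion: a Bank of England asset is acquired → +£86B.
Government spending £296 billion: only the composition of liabilities changes → 0.
Net: 116 + 0 + 86 + 0 = +£202 billion.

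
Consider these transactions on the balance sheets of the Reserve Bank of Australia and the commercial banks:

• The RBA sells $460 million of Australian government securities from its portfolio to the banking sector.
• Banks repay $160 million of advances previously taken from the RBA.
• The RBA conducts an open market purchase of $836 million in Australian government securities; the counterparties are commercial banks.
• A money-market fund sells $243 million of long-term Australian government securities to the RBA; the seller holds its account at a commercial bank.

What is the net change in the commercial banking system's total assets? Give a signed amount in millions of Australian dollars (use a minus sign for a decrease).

OMO sale (to banks) $460 million: just an asset swap on bank balance sheets → 0.
Discount-window repayment $160 million: bank balance sheets shrink → −$160M.
OMO purchase (from banks) $836 million: just an asset swap on bank balance sheets → 0.
Asset purchase (from non-banks) $243 million: bank balance sheets expand → +$243M.
Net: 0 − 160 + 0 + 243 = +$83 million.

+$83 million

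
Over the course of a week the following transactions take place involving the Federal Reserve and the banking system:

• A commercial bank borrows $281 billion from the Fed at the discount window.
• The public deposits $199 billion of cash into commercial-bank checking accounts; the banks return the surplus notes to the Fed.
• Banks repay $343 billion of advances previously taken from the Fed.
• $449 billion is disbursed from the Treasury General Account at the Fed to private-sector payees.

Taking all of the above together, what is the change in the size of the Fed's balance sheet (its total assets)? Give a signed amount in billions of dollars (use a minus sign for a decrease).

-$62 billion

Fed balance sheet:
  Assets:      Loans to banks −$62B
  Liabilities: Bank reserves +$586B, Currency in circulation −$199B, Government deposits −$449B
Commercial banking system:
  Assets:      Reserves at CB +$586B
  Liabilities: Checkable deposits +$648B, Borrowings from CB −$62B
Change in total Fed assets = -$62 billion.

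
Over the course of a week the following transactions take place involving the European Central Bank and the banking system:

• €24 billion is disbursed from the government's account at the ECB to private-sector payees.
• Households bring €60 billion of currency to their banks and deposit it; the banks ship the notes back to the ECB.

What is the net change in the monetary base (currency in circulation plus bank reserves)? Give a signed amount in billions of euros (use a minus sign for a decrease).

+€24 billion

ECB balance sheet:
  Assets:      no change
  Liabilities: Bank reserves +€84B, Currency in circulation −€60B, Government deposits −€24B
Monetary base = currency + reserves: −€60B + (+€84B) = +€24 billion.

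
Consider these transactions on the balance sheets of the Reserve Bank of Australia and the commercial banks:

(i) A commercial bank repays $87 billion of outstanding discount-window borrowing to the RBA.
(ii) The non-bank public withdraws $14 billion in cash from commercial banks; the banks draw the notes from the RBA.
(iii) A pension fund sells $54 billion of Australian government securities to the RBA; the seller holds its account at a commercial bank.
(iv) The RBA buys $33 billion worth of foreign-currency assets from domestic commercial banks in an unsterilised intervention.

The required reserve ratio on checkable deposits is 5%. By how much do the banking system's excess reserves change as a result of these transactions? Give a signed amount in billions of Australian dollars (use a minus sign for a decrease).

Discount-window repayment $87 billion: reserves −$87B, deposits 0.
Currency withdrawal $14 billion: reserves −$14B, deposits −$14B.
Asset purchase (from non-banks) $54 billion: reserves +$54B, deposits +$54B.
FX purchase $33 billion: reserves +$33B, deposits 0.
Totals: Δreserves = −$14B, Δdeposits = +$40B.
Δrequired reserves = 5% × +$40B = +$2B.
Δexcess reserves = Δreserves − Δrequired = −$14B − (+$2B) = -$16 billion.

-$16 billion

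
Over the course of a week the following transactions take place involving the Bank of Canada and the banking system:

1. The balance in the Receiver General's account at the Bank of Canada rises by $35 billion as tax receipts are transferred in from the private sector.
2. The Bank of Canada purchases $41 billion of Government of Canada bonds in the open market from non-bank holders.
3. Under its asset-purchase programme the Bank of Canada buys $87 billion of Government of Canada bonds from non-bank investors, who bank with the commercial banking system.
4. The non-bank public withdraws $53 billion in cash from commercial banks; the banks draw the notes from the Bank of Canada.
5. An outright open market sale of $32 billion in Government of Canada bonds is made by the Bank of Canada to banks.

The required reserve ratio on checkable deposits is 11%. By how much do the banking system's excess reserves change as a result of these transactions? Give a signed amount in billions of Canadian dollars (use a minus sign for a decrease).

+$3.6 billion

Government account inflow $35 billion: reserves −$35B, deposits −$35B.
Asset purchase (from non-banks) $41 billion: reserves +$41B, deposits +$41B.
Asset purchase (from non-banks) $87 billion: reserves +$87B, deposits +$87B.
Currency withdrawal $53 billion: reserves −$53B, deposits −$53B.
OMO sale (to banks) $32 billion: reserves −$32B, deposits 0.
Totals: Δreserves = +$8B, Δdeposits = +$40B.
Δrequired reserves = 11% × +$40B = +$4.4B.
Δexcess reserves = Δreserves − Δrequired = +$8B − (+$4.4B) = +$3.6 billion.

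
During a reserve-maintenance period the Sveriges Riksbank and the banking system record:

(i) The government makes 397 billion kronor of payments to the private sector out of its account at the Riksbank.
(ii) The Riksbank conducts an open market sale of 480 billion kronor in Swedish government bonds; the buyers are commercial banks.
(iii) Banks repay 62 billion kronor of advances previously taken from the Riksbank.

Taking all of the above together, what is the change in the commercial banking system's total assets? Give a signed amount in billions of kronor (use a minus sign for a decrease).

+335 billion

Riksbank balance sheet:
  Assets:      Securities −480B, Loans to banks −62B
  Liabilities: Bank reserves −145B, Government deposits −397B
Commercial banking system:
  Assets:      Reserves at CB −145B, Securities +480B
  Liabilities: Checkable deposits +397B, Borrowings from CB −62B
Change in total bank assets = +335 billion.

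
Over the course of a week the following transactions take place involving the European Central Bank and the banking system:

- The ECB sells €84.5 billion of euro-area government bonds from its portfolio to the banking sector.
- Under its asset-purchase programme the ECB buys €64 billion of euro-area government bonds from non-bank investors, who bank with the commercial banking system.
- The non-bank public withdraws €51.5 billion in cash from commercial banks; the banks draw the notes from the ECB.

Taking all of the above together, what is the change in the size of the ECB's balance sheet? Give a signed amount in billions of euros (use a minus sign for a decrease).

OMO sale (to banks) €84.5 billion: an ECB asset is shed → −€84.5B.
Asset purchase (from non-banks) €64 billion: an ECB asset is acquired → +€64B.
Currency withdrawal €51.5 billion: only the composition of liabilities changes → 0.
Net: −84.5 + 64 + 0 = -€20.5 billion.

-€20.5 billion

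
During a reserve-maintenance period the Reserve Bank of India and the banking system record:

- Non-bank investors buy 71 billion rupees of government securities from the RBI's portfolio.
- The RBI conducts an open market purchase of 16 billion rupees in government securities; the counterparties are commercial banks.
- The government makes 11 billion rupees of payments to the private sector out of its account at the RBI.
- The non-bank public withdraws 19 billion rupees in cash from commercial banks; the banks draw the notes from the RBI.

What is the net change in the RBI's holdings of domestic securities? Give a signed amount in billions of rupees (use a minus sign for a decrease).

Asset sale (to non-banks) 71 billion rupees: securities removed from the RBI's portfolio → −71B.
OMO purchase (from banks) 16 billion rupees: securities added to the RBI's portfolio → +16B.
Government spending 11 billion rupees: the RBI's securities portfolio is untouched → 0.
Currency withdrawal 19 billion rupees: the RBI's securities portfolio is untouched → 0.
Net: −71 + 16 + 0 + 0 = -55 billion.

-55 billion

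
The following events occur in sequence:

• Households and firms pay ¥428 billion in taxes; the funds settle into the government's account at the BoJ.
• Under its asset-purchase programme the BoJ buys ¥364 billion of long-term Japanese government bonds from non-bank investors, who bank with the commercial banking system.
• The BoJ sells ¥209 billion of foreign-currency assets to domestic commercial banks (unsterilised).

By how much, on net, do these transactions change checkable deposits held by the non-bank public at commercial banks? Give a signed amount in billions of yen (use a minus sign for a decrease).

-¥64 billion

Government account inflow ¥428 billion: non-bank counterparties' bank balances fall → −¥428B.
Asset purchase (from non-banks) ¥364 billion: non-bank counterparties' bank balances rise → +¥364B.
FX sale ¥209 billion: the counterparty is a bank, so public deposits are unchanged → 0.
Net: −428 + 364 + 0 = -¥64 billion.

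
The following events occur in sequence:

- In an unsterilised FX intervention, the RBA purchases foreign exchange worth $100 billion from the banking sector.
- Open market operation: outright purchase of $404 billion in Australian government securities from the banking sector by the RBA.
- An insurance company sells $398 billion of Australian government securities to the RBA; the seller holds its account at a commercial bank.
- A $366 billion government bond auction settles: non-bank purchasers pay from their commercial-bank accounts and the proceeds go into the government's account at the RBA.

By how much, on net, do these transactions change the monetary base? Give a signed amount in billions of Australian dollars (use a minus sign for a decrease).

FX purchase $100 billion: RBA balance sheet expands → +$100B.
OMO purchase (from banks) $404 billion: RBA balance sheet expands → +$404B.
Asset purchase (from non-banks) $398 billion: RBA balance sheet expands → +$398B.
Government account inflow $366 billion: reserves shift to a non-base liability → −$366B.
Net: 100 + 404 + 398 − 366 = +$536 billion.

+$536 billion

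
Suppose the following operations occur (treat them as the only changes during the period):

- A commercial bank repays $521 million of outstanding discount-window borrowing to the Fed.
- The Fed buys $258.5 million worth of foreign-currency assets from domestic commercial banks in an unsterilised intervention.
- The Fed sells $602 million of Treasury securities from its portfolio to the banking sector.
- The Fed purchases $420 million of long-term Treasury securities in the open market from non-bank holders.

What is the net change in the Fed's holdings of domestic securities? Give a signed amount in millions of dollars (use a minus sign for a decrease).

Fed balance sheet:
  Assets:      Securities −$182M, Loans to banks −$521M, Foreign assets +$258.5M
  Liabilities: Bank reserves −$444.5M
So the change in the Fed's holdings of domestic securities is -$182 million.

-$182 million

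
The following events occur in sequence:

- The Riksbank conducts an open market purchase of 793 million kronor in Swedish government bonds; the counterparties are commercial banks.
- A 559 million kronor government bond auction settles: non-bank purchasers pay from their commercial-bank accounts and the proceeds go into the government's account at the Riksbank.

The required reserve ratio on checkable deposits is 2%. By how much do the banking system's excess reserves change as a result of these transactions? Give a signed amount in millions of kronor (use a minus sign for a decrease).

+245.18 million

OMO purchase (from banks) 793 million kronor: reserves +793M, deposits 0.
Government account inflow 559 million kronor: reserves −559M, deposits −559M.
Totals: Δreserves = +234M, Δdeposits = −559M.
Δrequired reserves = 2% × −559M = −11.18M.
Δexcess reserves = Δreserves − Δrequired = +234M − (−11.18M) = +245.18 million.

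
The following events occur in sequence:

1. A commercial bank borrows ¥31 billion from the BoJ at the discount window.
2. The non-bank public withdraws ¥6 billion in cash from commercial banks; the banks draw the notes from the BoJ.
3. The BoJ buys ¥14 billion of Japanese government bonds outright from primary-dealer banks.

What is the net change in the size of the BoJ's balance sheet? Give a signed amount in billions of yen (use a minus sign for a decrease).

BoJ balance sheet:
  Assets:      Securities +¥14B, Loans to banks +¥31B
  Liabilities: Bank reserves +¥39B, Currency in circulation +¥6B
Change in total BoJ assets = +¥45 billion.

+¥45 billion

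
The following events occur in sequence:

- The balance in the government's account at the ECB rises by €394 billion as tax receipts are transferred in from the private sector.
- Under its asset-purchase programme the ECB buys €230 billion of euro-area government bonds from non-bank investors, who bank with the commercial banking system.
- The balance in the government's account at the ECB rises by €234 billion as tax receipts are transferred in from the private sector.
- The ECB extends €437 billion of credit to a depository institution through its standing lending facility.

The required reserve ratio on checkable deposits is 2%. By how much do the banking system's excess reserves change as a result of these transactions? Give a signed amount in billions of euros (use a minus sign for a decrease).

Government account inflow €394 billion: reserves −€394B, deposits −€394B.
Asset purchase (from non-banks) €230 billion: reserves +€230B, deposits +€230B.
Government account inflow €234 billion: reserves −€234B, deposits −€234B.
Discount-window loan €437 billion: reserves +€437B, deposits 0.
Totals: Δreserves = +€39B, Δdeposits = −€398B.
Δrequired reserves = 2% × −€398B = −€7.96B.
Δexcess reserves = Δreserves − Δrequired = +€39B − (−€7.96B) = +€46.96 billion.

+€46.96 billion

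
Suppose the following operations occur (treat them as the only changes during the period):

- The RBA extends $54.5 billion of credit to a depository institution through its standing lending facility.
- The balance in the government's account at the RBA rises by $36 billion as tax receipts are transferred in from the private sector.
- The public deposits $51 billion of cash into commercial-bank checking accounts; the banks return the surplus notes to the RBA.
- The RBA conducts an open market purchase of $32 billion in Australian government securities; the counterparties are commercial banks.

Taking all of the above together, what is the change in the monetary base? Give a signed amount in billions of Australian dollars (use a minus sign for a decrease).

+$50.5 billion

RBA balance sheet:
  Assets:      Securities +$32B, Loans to banks +$54.5B
  Liabilities: Bank reserves +$101.5B, Currency in circulation −$51B, Government deposits +$36B
Monetary base = currency + reserves: −$51B + (+$101.5B) = +$50.5 billion.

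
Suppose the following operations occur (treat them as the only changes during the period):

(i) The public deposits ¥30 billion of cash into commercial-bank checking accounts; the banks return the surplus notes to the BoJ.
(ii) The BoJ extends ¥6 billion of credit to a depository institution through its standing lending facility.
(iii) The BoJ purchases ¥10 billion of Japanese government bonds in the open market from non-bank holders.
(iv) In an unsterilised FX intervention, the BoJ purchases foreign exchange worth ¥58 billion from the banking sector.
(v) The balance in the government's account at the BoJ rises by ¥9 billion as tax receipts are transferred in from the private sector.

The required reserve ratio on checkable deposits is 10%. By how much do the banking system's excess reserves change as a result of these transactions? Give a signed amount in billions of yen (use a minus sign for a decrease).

+¥91.9 billion

Currency deposit ¥30 billion: reserves +¥30B, deposits +¥30B.
Discount-window loan ¥6 billion: reserves +¥6B, deposits 0.
Asset purchase (from non-banks) ¥10 billion: reserves +¥10B, deposits +¥10B.
FX purchase ¥58 billion: reserves +¥58B, deposits 0.
Government account inflow ¥9 billion: reserves −¥9B, deposits −¥9B.
Totals: Δreserves = +¥95B, Δdeposits = +¥31B.
Δrequired reserves = 10% × +¥31B = +¥3.1B.
Δexcess reserves = Δreserves − Δrequired = +¥95B − (+¥3.1B) = +¥91.9 billion.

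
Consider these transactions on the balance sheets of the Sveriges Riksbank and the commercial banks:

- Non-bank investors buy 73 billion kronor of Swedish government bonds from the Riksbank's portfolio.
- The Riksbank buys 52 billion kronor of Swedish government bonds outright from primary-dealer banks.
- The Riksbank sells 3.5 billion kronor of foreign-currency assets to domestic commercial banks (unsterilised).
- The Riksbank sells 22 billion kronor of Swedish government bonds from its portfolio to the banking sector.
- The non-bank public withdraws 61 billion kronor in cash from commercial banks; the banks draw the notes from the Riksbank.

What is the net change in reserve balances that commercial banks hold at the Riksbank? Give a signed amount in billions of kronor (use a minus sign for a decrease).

Riksbank balance sheet:
  Assets:      Securities −43B, Foreign assets −3.5B
  Liabilities: Bank reserves −107.5B, Currency in circulation +61B
Commercial banking system:
  Assets:      Reserves at CB −107.5B, Securities −30B, Foreign assets +3.5B
  Liabilities: Checkable deposits −134B
So the change in reserve balances that commercial banks hold at the Riksbank is -107.5 billion.

-107.5 billion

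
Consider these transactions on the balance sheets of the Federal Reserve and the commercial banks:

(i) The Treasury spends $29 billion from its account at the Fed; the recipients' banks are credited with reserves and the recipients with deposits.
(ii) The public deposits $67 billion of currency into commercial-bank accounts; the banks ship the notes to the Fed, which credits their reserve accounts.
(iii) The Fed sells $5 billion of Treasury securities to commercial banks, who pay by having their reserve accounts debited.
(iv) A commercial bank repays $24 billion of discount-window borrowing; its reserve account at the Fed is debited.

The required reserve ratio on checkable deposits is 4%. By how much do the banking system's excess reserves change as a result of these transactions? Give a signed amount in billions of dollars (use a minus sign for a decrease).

+$63.16 billion

Government spending $29 billion: reserves +$29B, deposits +$29B.
Currency deposit $67 billion: reserves +$67B, deposits +$67B.
OMO sale (to banks) $5 billion: reserves −$5B, deposits 0.
Discount-window repayment $24 billion: reserves −$24B, deposits 0.
Totals: Δreserves = +$67B, Δdeposits = +$96B.
Δrequired reserves = 4% × +$96B = +$3.84B.
Δexcess reserves = Δreserves − Δrequired = +$67B − (+$3.84B) = +$63.16 billion.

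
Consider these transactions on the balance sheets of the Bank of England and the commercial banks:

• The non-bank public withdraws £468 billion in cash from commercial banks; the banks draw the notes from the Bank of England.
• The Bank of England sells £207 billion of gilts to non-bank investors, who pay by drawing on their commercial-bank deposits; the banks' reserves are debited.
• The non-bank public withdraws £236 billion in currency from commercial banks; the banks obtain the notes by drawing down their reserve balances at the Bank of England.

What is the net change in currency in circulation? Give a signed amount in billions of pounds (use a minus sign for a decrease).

+£704 billion

Currency withdrawal £468 billion: notes leave the central bank → +£468B.
Asset sale (to non-banks) £207 billion: no currency enters or leaves circulation → 0.
Currency withdrawal £236 billion: notes leave the central bank → +£236B.
Net: 468 + 0 + 236 = +£704 billion.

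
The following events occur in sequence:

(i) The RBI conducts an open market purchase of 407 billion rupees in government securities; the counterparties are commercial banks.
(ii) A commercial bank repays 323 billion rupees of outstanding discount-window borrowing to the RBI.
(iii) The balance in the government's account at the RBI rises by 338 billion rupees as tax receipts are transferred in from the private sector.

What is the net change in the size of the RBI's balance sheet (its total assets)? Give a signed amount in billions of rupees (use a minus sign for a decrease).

+84 billion

OMO purchase (from banks) 407 billion rupees: an RBI asset is acquired → +407B.
Discount-window repayment 323 billion rupees: an RBI asset is shed → −323B.
Government account inflow 338 billion rupees: only the composition of liabilities changes → 0.
Net: 407 − 323 + 0 = +84 billion.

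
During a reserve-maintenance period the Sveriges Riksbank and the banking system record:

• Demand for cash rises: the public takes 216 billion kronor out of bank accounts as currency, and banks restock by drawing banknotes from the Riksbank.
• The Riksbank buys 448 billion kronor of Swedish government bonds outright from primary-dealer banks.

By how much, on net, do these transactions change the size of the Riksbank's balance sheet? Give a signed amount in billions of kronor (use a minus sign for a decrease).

Riksbank balance sheet:
  Assets:      Securities +448B
  Liabilities: Bank reserves +232B, Currency in circulation +216B
Commercial banking system:
  Assets:      Reserves at CB +232B, Securities −448B
  Liabilities: Checkable deposits −216B
Change in total Riksbank assets = +448 billion.

+448 billion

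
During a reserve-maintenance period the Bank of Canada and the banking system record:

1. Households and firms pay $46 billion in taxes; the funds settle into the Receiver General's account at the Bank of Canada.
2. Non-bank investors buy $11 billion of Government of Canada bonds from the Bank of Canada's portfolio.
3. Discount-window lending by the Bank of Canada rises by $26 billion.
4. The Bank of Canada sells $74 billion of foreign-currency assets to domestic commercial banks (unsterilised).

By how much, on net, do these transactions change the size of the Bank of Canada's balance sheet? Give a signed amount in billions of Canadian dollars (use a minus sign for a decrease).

-$59 billion

Bank of Canada balance sheet:
  Assets:      Securities −$11B, Loans to banks +$26B, Foreign assets −$74B
  Liabilities: Bank reserves −$105B, Government deposits +$46B
Commercial banking system:
  Assets:      Reserves at CB −$105B, Foreign assets +$74B
  Liabilities: Checkable deposits −$57B, Borrowings from CB +$26B
Change in total Bank of Canada assets = -$59 billion.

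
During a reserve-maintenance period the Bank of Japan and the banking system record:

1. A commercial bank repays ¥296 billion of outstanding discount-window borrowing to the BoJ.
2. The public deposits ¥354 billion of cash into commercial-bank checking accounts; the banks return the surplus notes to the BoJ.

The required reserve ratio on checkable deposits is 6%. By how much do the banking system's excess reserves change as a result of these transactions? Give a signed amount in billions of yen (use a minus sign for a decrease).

+¥36.76 billion

Discount-window repayment ¥296 billion: reserves −¥296B, deposits 0.
Currency deposit ¥354 billion: reserves +¥354B, deposits +¥354B.
Totals: Δreserves = +¥58B, Δdeposits = +¥354B.
Δrequired reserves = 6% × +¥354B = +¥21.24B.
Δexcess reserves = Δreserves − Δrequired = +¥58B − (+¥21.24B) = +¥36.76 billion.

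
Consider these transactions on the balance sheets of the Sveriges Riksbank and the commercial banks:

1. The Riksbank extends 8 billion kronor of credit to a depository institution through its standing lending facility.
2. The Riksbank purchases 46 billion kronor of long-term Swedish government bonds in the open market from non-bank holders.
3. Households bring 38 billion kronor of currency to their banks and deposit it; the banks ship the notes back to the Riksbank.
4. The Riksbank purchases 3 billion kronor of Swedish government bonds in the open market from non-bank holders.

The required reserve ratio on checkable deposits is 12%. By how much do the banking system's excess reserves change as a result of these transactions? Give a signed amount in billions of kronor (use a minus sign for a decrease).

Discount-window loan 8 billion kronor: reserves +8B, deposits 0.
Asset purchase (from non-banks) 46 billion kronor: reserves +46B, deposits +46B.
Currency deposit 38 billion kronor: reserves +38B, deposits +38B.
Asset purchase (from non-banks) 3 billion kronor: reserves +3B, deposits +3B.
Totals: Δreserves = +95B, Δdeposits = +87B.
Δrequired reserves = 12% × +87B = +10.44B.
Δexcess reserves = Δreserves − Δrequired = +95B − (+10.44B) = +84.56 billion.

+84.56 billion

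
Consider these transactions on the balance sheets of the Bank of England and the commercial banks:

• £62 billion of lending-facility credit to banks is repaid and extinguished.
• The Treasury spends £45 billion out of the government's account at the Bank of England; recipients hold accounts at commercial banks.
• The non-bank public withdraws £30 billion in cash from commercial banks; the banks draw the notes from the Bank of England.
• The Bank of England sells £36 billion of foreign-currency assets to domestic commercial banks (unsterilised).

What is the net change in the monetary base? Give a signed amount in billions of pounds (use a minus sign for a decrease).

Bank of England balance sheet:
  Assets:      Loans to banks −£62B, Foreign assets −£36B
  Liabilities: Bank reserves −£83B, Currency in circulation +£30B, Government deposits −£45B
Monetary base = currency + reserves: +£30B + (−£83B) = -£53 billion.

-£53 billion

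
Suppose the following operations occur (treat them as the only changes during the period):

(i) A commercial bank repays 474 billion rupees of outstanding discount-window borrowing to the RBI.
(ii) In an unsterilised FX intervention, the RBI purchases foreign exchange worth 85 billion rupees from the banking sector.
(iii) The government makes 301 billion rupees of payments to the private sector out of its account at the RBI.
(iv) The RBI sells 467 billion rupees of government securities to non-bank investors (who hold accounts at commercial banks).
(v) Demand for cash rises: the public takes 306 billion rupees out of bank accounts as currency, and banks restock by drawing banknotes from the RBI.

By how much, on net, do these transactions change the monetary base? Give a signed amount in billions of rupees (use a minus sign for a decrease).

-555 billion

Discount-window repayment 474 billion rupees: RBI balance sheet contracts → −474B.
FX purchase 85 billion rupees: RBI balance sheet expands → +85B.
Government spending 301 billion rupees: a non-base liability converts back to reserves → +301B.
Asset sale (to non-banks) 467 billion rupees: RBI balance sheet contracts → −467B.
Currency withdrawal 306 billion rupees: just a shift between currency and reserves — both are base money → 0.
Net: −474 + 85 + 301 − 467 + 0 = -555 billion.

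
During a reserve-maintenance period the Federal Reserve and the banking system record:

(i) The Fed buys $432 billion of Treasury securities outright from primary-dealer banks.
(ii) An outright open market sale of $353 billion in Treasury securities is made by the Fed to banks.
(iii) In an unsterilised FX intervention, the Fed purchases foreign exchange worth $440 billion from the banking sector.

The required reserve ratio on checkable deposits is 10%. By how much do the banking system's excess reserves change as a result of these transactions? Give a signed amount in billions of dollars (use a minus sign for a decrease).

+$519 billion

OMO purchase (from banks) $432 billion: reserves +$432B, deposits 0.
OMO sale (to banks) $353 billion: reserves −$353B, deposits 0.
FX purchase $440 billion: reserves +$440B, deposits 0.
Totals: Δreserves = +$519B, Δdeposits = 0.
Δrequired reserves = 10% × 0 = 0.
Δexcess reserves = Δreserves − Δrequired = +$519B − (0) = +$519 billion.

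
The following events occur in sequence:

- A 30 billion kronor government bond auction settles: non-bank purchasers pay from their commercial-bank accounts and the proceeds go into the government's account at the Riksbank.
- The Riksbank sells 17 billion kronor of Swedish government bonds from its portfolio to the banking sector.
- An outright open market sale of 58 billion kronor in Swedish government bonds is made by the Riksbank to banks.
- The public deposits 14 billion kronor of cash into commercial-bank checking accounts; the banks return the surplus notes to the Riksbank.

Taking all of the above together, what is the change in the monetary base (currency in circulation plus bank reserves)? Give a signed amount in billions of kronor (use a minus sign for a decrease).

Riksbank balance sheet:
  Assets:      Securities −75B
  Liabilities: Bank reserves −91B, Currency in circulation −14B, Government deposits +30B
Commercial banking system:
  Assets:      Reserves at CB −91B, Securities +75B
  Liabilities: Checkable deposits −16B
Monetary base = currency + reserves: −14B + (−91B) = -105 billion.

-105 billion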